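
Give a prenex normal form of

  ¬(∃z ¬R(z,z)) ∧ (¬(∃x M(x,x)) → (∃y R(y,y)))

Eliminate → and ↔ using ¬ and ∨.
  ¬(∃z ¬R(z,z)) ∧ (¬¬(∃x M(x,x)) ∨ (∃y R(y,y)))
Move each ¬ inward, flipping quantifiers it crosses:
  (∀z R(z,z)) ∧ ((∃x M(x,x)) ∨ (∃y R(y,y)))
Extract every quantifier outward, since the variables are now distinct and don't occur free across branches:
  ∀z ∃x ∃y (R(z,z) ∧ (M(x,x) ∨ R(y,y)))

∀z ∃x ∃y (R(z,z) ∧ (M(x,x) ∨ R(y,y)))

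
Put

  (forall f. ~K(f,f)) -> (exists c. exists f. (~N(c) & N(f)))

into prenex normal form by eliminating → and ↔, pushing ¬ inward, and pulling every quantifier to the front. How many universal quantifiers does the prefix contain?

First replace A → B with ¬A ∨ B.
  ~(forall f. ~K(f,f)) | (exists c. exists f. (~N(c) & N(f)))
Push ¬ through the quantifiers and connectives to reach negation normal form:
  (exists f. K(f,f)) | (exists c. exists f. (~N(c) & N(f)))
Standardize variables apart so no two quantifiers bind the same name: f↦y.
  (exists f. K(f,f)) | (exists c. exists y. (~N(c) & N(y)))
Extract every quantifier outward, since the variables are now distinct and don't occur free across branches:
  exists f. exists c. exists y. (K(f,f) | ~N(c) & N(y))
The prefix is exists f exists c exists y: 0 universal, 3 existential.

0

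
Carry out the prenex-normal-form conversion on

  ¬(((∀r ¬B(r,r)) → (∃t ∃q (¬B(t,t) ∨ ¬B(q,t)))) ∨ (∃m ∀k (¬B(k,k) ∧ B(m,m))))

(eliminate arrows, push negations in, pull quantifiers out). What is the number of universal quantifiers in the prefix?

4

Rewrite implications/biconditionals: A → B as ¬A ∨ B.
  ¬(¬(∀r ¬B(r,r)) ∨ (∃t ∃q (¬B(t,t) ∨ ¬B(q,t))) ∨ (∃m ∀k (¬B(k,k) ∧ B(m,m))))
Move each ¬ inward, flipping quantifiers it crosses:
  (∀r ¬B(r,r)) ∧ (∀t ∀q (B(t,t) ∧ B(q,t))) ∧ (∀m ∃k (B(k,k) ∨ ¬B(m,m)))
All bound variables are already distinct, so no renaming is needed.
Pull the quantifiers to the front (each side's bound variable is not free in the other side):
  ∀r ∀t ∀q ∀m ∃k (¬B(r,r) ∧ B(t,t) ∧ B(q,t) ∧ (B(k,k) ∨ ¬B(m,m)))
The prefix is ∀r ∀t ∀q ∀m ∃k: 4 universal, 1 existential.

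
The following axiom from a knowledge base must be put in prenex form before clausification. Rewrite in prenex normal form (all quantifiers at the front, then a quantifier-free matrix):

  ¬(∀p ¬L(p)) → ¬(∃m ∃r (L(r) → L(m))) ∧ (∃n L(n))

∀p ∀m ∀r ∃n (¬L(p) ∨ L(r) ∧ ¬L(m) ∧ L(n))

Rewrite implications/biconditionals: A → B as ¬A ∨ B.
  ¬¬(∀p ¬L(p)) ∨ ¬(∃m ∃r (¬L(r) ∨ L(m))) ∧ (∃n L(n))
Drive negations inward (¬∀x A ≡ ∃x ¬A, ¬∃x A ≡ ∀x ¬A, De Morgan for ∧/∨):
  (∀p ¬L(p)) ∨ (∀m ∀r (L(r) ∧ ¬L(m))) ∧ (∃n L(n))
All bound variables are already distinct, so no renaming is needed.
Pull the quantifiers to the front (each side's bound variable is not free in the other side):
  ∀p ∀m ∀r ∃n (¬L(p) ∨ L(r) ∧ ¬L(m) ∧ L(n))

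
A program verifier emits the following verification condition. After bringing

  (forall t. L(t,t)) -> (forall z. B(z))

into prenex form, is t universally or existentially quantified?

existential

First replace A → B with ¬A ∨ B.
  ~(forall t. L(t,t)) | (forall z. B(z))
Push ¬ through the quantifiers and connectives to reach negation normal form:
  (exists t. ~L(t,t)) | (forall z. B(z))
All bound variables are already distinct, so no renaming is needed.
Pull the quantifiers to the front (each side's bound variable is not free in the other side):
  exists t. forall z. (~L(t,t) | B(z))
The quantifier forall t sits under an odd number of negations (counting the antecedent side of each →), so it flips to exists t.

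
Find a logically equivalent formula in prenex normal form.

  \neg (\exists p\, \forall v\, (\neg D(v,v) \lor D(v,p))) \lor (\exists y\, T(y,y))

\forall p\, \exists v\, \exists y\, (D(v,v) \land \neg D(v,p) \lor T(y,y))

Move each ¬ inward, flipping quantifiers it crosses:
  (\forall p\, \exists v\, (D(v,v) \land \neg D(v,p))) \lor (\exists y\, T(y,y))
All bound variables are already distinct, so no renaming is needed.
Pull the quantifiers to the front (each side's bound variable is not free in the other side):
  \forall p\, \exists v\, \exists y\, (D(v,v) \land \neg D(v,p) \lor T(y,y))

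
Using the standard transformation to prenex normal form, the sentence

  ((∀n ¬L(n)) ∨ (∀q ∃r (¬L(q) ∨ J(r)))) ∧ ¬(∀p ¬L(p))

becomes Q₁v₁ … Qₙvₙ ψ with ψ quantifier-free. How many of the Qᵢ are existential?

2

Drive negations inward (¬∀x A ≡ ∃x ¬A, ¬∃x A ≡ ∀x ¬A, De Morgan for ∧/∨):
  ((∀n ¬L(n)) ∨ (∀q ∃r (¬L(q) ∨ J(r)))) ∧ (∃p L(p))
All bound variables are already distinct, so no renaming is needed.
Pull the quantifiers to the front (each side's bound variable is not free in the other side):
  ∀n ∀q ∃r ∃p ((¬L(n) ∨ ¬L(q) ∨ J(r)) ∧ L(p))
The prefix is ∀n ∀q ∃r ∃p: 2 universal, 2 existential.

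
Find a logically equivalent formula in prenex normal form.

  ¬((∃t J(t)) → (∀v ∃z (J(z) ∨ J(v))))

∃t ∃v ∀z (J(t) ∧ ¬J(z) ∧ ¬J(v))

Eliminate → and ↔ using ¬ and ∨.
  ¬(¬(∃t J(t)) ∨ (∀v ∃z (J(z) ∨ J(v))))
Move each ¬ inward, flipping quantifiers it crosses:
  (∃t J(t)) ∧ (∃v ∀z (¬J(z) ∧ ¬J(v)))
All bound variables are already distinct, so no renaming is needed.
Finally move all quantifiers to the prefix:
  ∃t ∃v ∀z (J(t) ∧ ¬J(z) ∧ ¬J(v))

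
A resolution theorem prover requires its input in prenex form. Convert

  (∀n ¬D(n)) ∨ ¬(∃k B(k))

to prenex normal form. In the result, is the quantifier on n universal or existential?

Move each ¬ inward, flipping quantifiers it crosses:
  (∀n ¬D(n)) ∨ (∀k ¬B(k))
All bound variables are already distinct, so no renaming is needed.
Finally move all quantifiers to the prefix:
  ∀n ∀k (¬D(n) ∨ ¬B(k))
The quantifier ∀n sits under an even number of negations, so it remains universal.

universal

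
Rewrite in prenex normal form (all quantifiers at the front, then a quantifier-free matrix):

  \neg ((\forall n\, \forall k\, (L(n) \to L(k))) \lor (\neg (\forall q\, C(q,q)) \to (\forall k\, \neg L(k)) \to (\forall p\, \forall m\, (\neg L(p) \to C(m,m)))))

Rewrite implications/biconditionals: A → B as ¬A ∨ B.
  \neg ((\forall n\, \forall k\, (\neg L(n) \lor L(k))) \lor \neg \neg (\forall q\, C(q,q)) \lor \neg (\forall k\, \neg L(k)) \lor (\forall p\, \forall m\, (\neg \neg L(p) \lor C(m,m))))
Push ¬ through the quantifiers and connectives to reach negation normal form:
  (\exists n\, \exists k\, (L(n) \land \neg L(k))) \land (\exists q\, \neg C(q,q)) \land (\forall k\, \neg L(k)) \land (\exists p\, \exists m\, (\neg L(p) \land \neg C(m,m)))
Give each quantifier a distinct variable: k↦z.
  (\exists n\, \exists k\, (L(n) \land \neg L(k))) \land (\exists q\, \neg C(q,q)) \land (\forall z\, \neg L(z)) \land (\exists p\, \exists m\, (\neg L(p) \land \neg C(m,m)))
Finally move all quantifiers to the prefix:
  \exists n\, \exists k\, \exists q\, \forall z\, \exists p\, \exists m\, (L(n) \land \neg L(k) \land \neg C(q,q) \land \neg L(z) \land \neg L(p) \land \neg C(m,m))

\exists n\, \exists k\, \exists q\, \forall z\, \exists p\, \exists m\, (L(n) \land \neg L(k) \land \neg C(q,q) \land \neg L(z) \land \neg L(p) \land \neg C(m,m))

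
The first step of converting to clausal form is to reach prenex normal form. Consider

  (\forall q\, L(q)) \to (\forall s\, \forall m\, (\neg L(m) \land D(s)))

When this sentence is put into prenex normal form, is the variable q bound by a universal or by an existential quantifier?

Rewrite implications/biconditionals: A → B as ¬A ∨ B.
  \neg (\forall q\, L(q)) \lor (\forall s\, \forall m\, (\neg L(m) \land D(s)))
Move each ¬ inward, flipping quantifiers it crosses:
  (\exists q\, \neg L(q)) \lor (\forall s\, \forall m\, (\neg L(m) \land D(s)))
All bound variables are already distinct, so no renaming is needed.
Extract every quantifier outward, since the variables are now distinct and don't occur free across branches:
  \exists q\, \forall s\, \forall m\, (\neg L(q) \lor \neg L(m) \land D(s))
The quantifier \forall q sits under an odd number of negations (counting the antecedent side of each →), so it flips to \exists q.

existential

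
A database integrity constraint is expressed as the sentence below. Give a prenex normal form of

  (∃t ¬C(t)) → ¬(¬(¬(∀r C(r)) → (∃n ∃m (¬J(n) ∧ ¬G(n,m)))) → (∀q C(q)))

First replace A → B with ¬A ∨ B.
  ¬(∃t ¬C(t)) ∨ ¬(¬¬(¬¬(∀r C(r)) ∨ (∃n ∃m (¬J(n) ∧ ¬G(n,m)))) ∨ (∀q C(q)))
Push ¬ through the quantifiers and connectives to reach negation normal form:
  (∀t C(t)) ∨ (∃r ¬C(r)) ∧ (∀n ∀m (J(n) ∨ G(n,m))) ∧ (∃q ¬C(q))
Extract every quantifier outward, since the variables are now distinct and don't occur free across branches:
  ∀t ∃r ∀n ∀m ∃q (C(t) ∨ ¬C(r) ∧ (J(n) ∨ G(n,m)) ∧ ¬C(q))

∀t ∃r ∀n ∀m ∃q (C(t) ∨ ¬C(r) ∧ (J(n) ∨ G(n,m)) ∧ ¬C(q))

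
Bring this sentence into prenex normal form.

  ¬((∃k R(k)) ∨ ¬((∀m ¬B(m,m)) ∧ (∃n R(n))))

∀k ∀m ∃n (¬R(k) ∧ ¬B(m,m) ∧ R(n))

Move each ¬ inward, flipping quantifiers it crosses:
  (∀k ¬R(k)) ∧ (∀m ¬B(m,m)) ∧ (∃n R(n))
All bound variables are already distinct, so no renaming is needed.
Finally move all quantifiers to the prefix:
  ∀k ∀m ∃n (¬R(k) ∧ ¬B(m,m) ∧ R(n))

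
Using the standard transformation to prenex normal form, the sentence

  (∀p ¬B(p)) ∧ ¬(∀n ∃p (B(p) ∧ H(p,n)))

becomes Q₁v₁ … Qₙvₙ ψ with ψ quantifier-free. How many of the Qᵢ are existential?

1

Drive negations inward (¬∀x A ≡ ∃x ¬A, ¬∃x A ≡ ∀x ¬A, De Morgan for ∧/∨):
  (∀p ¬B(p)) ∧ (∃n ∀p (¬B(p) ∨ ¬H(p,n)))
Standardize variables apart so no two quantifiers bind the same name: p↦c.
  (∀p ¬B(p)) ∧ (∃n ∀c (¬B(c) ∨ ¬H(c,n)))
Extract every quantifier outward, since the variables are now distinct and don't occur free across branches:
  ∀p ∃n ∀c (¬B(p) ∧ (¬B(c) ∨ ¬H(c,n)))
The prefix is ∀p ∃n ∀c: 2 universal, 1 existential.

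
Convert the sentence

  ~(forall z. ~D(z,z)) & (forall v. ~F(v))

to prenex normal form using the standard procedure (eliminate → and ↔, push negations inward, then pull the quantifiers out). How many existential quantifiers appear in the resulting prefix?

1

Move each ¬ inward, flipping quantifiers it crosses:
  (exists z. D(z,z)) & (forall v. ~F(v))
Pull the quantifiers to the front (each side's bound variable is not free in the other side):
  exists z. forall v. (D(z,z) & ~F(v))
The prefix is exists z forall v: 1 universal, 1 existential.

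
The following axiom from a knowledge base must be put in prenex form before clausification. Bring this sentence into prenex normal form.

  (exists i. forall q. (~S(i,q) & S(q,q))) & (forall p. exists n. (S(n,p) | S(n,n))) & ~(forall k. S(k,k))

Move each ¬ inward, flipping quantifiers it crosses:
  (exists i. forall q. (~S(i,q) & S(q,q))) & (forall p. exists n. (S(n,p) | S(n,n))) & (exists k. ~S(k,k))
All bound variables are already distinct, so no renaming is needed.
Pull the quantifiers to the front (each side's bound variable is not free in the other side):
  exists i. forall q. forall p. exists n. exists k. (~S(i,q) & S(q,q) & (S(n,p) | S(n,n)) & ~S(k,k))

exists i. forall q. forall p. exists n. exists k. (~S(i,q) & S(q,q) & (S(n,p) | S(n,n)) & ~S(k,k))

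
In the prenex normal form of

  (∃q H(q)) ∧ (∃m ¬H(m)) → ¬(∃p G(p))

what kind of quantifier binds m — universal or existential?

universal

First replace A → B with ¬A ∨ B.
  ¬((∃q H(q)) ∧ (∃m ¬H(m))) ∨ ¬(∃p G(p))
Drive negations inward (¬∀x A ≡ ∃x ¬A, ¬∃x A ≡ ∀x ¬A, De Morgan for ∧/∨):
  (∀q ¬H(q)) ∨ (∀m H(m)) ∨ (∀p ¬G(p))
All bound variables are already distinct, so no renaming is needed.
Pull the quantifiers to the front (each side's bound variable is not free in the other side):
  ∀q ∀m ∀p (¬H(q) ∨ H(m) ∨ ¬G(p))
The quantifier ∃m sits under an odd number of negations (counting the antecedent side of each →), so it flips to ∀m.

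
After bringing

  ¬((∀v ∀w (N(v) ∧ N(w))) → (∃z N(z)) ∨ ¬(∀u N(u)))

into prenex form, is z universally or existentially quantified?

First replace A → B with ¬A ∨ B.
  ¬(¬(∀v ∀w (N(v) ∧ N(w))) ∨ (∃z N(z)) ∨ ¬(∀u N(u)))
Push ¬ through the quantifiers and connectives to reach negation normal form:
  (∀v ∀w (N(v) ∧ N(w))) ∧ (∀z ¬N(z)) ∧ (∀u N(u))
All bound variables are already distinct, so no renaming is needed.
Pull the quantifiers to the front (each side's bound variable is not free in the other side):
  ∀v ∀w ∀z ∀u (N(v) ∧ N(w) ∧ ¬N(z) ∧ N(u))
The quantifier ∃z sits under an odd number of negations (counting the antecedent side of each →), so it flips to ∀z.

universal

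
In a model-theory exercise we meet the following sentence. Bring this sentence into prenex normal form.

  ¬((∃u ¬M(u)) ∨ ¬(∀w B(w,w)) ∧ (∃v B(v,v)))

Drive negations inward (¬∀x A ≡ ∃x ¬A, ¬∃x A ≡ ∀x ¬A, De Morgan for ∧/∨):
  (∀u M(u)) ∧ ((∀w B(w,w)) ∨ (∀v ¬B(v,v)))
All bound variables are already distinct, so no renaming is needed.
Pull the quantifiers to the front (each side's bound variable is not free in the other side):
  ∀u ∀w ∀v (M(u) ∧ (B(w,w) ∨ ¬B(v,v)))

∀u ∀w ∀v (M(u) ∧ (B(w,w) ∨ ¬B(v,v)))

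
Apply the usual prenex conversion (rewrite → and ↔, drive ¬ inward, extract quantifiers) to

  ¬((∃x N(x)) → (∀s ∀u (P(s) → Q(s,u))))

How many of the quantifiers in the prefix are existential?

3

Eliminate → and ↔ using ¬ and ∨.
  ¬(¬(∃x N(x)) ∨ (∀s ∀u (¬P(s) ∨ Q(s,u))))
Push ¬ through the quantifiers and connectives to reach negation normal form:
  (∃x N(x)) ∧ (∃s ∃u (P(s) ∧ ¬Q(s,u)))
Pull the quantifiers to the front (each side's bound variable is not free in the other side):
  ∃x ∃s ∃u (N(x) ∧ P(s) ∧ ¬Q(s,u))
The prefix is ∃x ∃s ∃u: 0 universal, 3 existential.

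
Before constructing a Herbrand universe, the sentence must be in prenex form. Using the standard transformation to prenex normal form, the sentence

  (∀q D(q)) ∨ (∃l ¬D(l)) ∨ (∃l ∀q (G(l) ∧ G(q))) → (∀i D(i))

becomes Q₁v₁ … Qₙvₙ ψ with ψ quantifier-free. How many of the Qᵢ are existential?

2

First replace A → B with ¬A ∨ B.
  ¬((∀q D(q)) ∨ (∃l ¬D(l)) ∨ (∃l ∀q (G(l) ∧ G(q)))) ∨ (∀i D(i))
Drive negations inward (¬∀x A ≡ ∃x ¬A, ¬∃x A ≡ ∀x ¬A, De Morgan for ∧/∨):
  (∃q ¬D(q)) ∧ (∀l D(l)) ∧ (∀l ∃q (¬G(l) ∨ ¬G(q))) ∨ (∀i D(i))
Give each quantifier a distinct variable: l↦x1, q↦v1.
  (∃q ¬D(q)) ∧ (∀l D(l)) ∧ (∀x1 ∃v1 (¬G(x1) ∨ ¬G(v1))) ∨ (∀i D(i))
Finally move all quantifiers to the prefix:
  ∃q ∀l ∀x1 ∃v1 ∀i (¬D(q) ∧ D(l) ∧ (¬G(x1) ∨ ¬G(v1)) ∨ D(i))
The prefix is ∃q ∀l ∀x1 ∃v1 ∀i: 3 universal, 2 existential.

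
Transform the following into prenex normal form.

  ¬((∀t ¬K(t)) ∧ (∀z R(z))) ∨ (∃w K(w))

Drive negations inward (¬∀x A ≡ ∃x ¬A, ¬∃x A ≡ ∀x ¬A, De Morgan for ∧/∨):
  (∃t K(t)) ∨ (∃z ¬R(z)) ∨ (∃w K(w))
All bound variables are already distinct, so no renaming is needed.
Pull the quantifiers to the front (each side's bound variable is not free in the other side):
  ∃t ∃z ∃w (K(t) ∨ ¬R(z) ∨ K(w))

∃t ∃z ∃w (K(t) ∨ ¬R(z) ∨ K(w))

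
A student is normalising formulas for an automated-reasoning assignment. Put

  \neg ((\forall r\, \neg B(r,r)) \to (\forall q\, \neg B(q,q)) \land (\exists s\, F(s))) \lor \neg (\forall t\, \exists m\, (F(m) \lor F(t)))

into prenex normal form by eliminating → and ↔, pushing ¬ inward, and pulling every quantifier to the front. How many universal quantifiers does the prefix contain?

3

Rewrite implications/biconditionals: A → B as ¬A ∨ B.
  \neg (\neg (\forall r\, \neg B(r,r)) \lor (\forall q\, \neg B(q,q)) \land (\exists s\, F(s))) \lor \neg (\forall t\, \exists m\, (F(m) \lor F(t)))
Move each ¬ inward, flipping quantifiers it crosses:
  (\forall r\, \neg B(r,r)) \land ((\exists q\, B(q,q)) \lor (\forall s\, \neg F(s))) \lor (\exists t\, \forall m\, (\neg F(m) \land \neg F(t)))
All bound variables are already distinct, so no renaming is needed.
Extract every quantifier outward, since the variables are now distinct and don't occur free across branches:
  \forall r\, \exists q\, \forall s\, \exists t\, \forall m\, (\neg B(r,r) \land (B(q,q) \lor \neg F(s)) \lor \neg F(m) \land \neg F(t))
The prefix is \forall r \exists q \forall s \exists t \forall m: 3 universal, 2 existential.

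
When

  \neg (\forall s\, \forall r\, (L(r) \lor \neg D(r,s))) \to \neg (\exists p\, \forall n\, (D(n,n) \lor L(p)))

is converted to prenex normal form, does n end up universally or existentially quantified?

existential

Rewrite implications/biconditionals: A → B as ¬A ∨ B.
  \neg \neg (\forall s\, \forall r\, (L(r) \lor \neg D(r,s))) \lor \neg (\exists p\, \forall n\, (D(n,n) \lor L(p)))
Push ¬ through the quantifiers and connectives to reach negation normal form:
  (\forall s\, \forall r\, (L(r) \lor \neg D(r,s))) \lor (\forall p\, \exists n\, (\neg D(n,n) \land \neg L(p)))
All bound variables are already distinct, so no renaming is needed.
Extract every quantifier outward, since the variables are now distinct and don't occur free across branches:
  \forall s\, \forall r\, \forall p\, \exists n\, (L(r) \lor \neg D(r,s) \lor \neg D(n,n) \land \neg L(p))
The quantifier \forall n sits under an odd number of negations (counting the antecedent side of each →), so it flips to \exists n.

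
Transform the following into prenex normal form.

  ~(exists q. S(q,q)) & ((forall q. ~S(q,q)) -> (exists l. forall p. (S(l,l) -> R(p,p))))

Rewrite implications/biconditionals: A → B as ¬A ∨ B.
  ~(exists q. S(q,q)) & (~(forall q. ~S(q,q)) | (exists l. forall p. (~S(l,l) | R(p,p))))
Drive negations inward (¬∀x A ≡ ∃x ¬A, ¬∃x A ≡ ∀x ¬A, De Morgan for ∧/∨):
  (forall q. ~S(q,q)) & ((exists q. S(q,q)) | (exists l. forall p. (~S(l,l) | R(p,p))))
Standardize variables apart so no two quantifiers bind the same name: q↦v1.
  (forall q. ~S(q,q)) & ((exists v1. S(v1,v1)) | (exists l. forall p. (~S(l,l) | R(p,p))))
Finally move all quantifiers to the prefix:
  forall q. exists v1. exists l. forall p. (~S(q,q) & (S(v1,v1) | ~S(l,l) | R(p,p)))

forall q. exists v1. exists l. forall p. (~S(q,q) & (S(v1,v1) | ~S(l,l) | R(p,p)))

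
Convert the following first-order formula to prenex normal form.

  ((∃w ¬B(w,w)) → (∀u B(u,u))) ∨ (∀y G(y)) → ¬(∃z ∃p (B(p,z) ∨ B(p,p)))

∃w ∃u ∃y ∀z ∀p (¬B(w,w) ∧ ¬B(u,u) ∧ ¬G(y) ∨ ¬B(p,z) ∧ ¬B(p,p))

Rewrite implications/biconditionals: A → B as ¬A ∨ B.
  ¬(¬(∃w ¬B(w,w)) ∨ (∀u B(u,u)) ∨ (∀y G(y))) ∨ ¬(∃z ∃p (B(p,z) ∨ B(p,p)))
Push ¬ through the quantifiers and connectives to reach negation normal form:
  (∃w ¬B(w,w)) ∧ (∃u ¬B(u,u)) ∧ (∃y ¬G(y)) ∨ (∀z ∀p (¬B(p,z) ∧ ¬B(p,p)))
All bound variables are already distinct, so no renaming is needed.
Extract every quantifier outward, since the variables are now distinct and don't occur free across branches:
  ∃w ∃u ∃y ∀z ∀p (¬B(w,w) ∧ ¬B(u,u) ∧ ¬G(y) ∨ ¬B(p,z) ∧ ¬B(p,p))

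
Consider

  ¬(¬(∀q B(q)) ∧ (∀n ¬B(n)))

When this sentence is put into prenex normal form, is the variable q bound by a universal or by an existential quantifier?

Move each ¬ inward, flipping quantifiers it crosses:
  (∀q B(q)) ∨ (∃n B(n))
All bound variables are already distinct, so no renaming is needed.
Pull the quantifiers to the front (each side's bound variable is not free in the other side):
  ∀q ∃n (B(q) ∨ B(n))
The quantifier ∀q sits under an even number of negations, so it remains universal.

universal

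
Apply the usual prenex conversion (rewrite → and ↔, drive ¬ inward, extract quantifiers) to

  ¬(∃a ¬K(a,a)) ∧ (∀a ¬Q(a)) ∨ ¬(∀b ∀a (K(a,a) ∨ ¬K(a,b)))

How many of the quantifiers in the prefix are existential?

2

Drive negations inward (¬∀x A ≡ ∃x ¬A, ¬∃x A ≡ ∀x ¬A, De Morgan for ∧/∨):
  (∀a K(a,a)) ∧ (∀a ¬Q(a)) ∨ (∃b ∃a (¬K(a,a) ∧ K(a,b)))
Rename bound variables to avoid capture: a↦s, a↦r.
  (∀a K(a,a)) ∧ (∀s ¬Q(s)) ∨ (∃b ∃r (¬K(r,r) ∧ K(r,b)))
Pull the quantifiers to the front (each side's bound variable is not free in the other side):
  ∀a ∀s ∃b ∃r (K(a,a) ∧ ¬Q(s) ∨ ¬K(r,r) ∧ K(r,b))
The prefix is ∀a ∀s ∃b ∃r: 2 universal, 2 existential.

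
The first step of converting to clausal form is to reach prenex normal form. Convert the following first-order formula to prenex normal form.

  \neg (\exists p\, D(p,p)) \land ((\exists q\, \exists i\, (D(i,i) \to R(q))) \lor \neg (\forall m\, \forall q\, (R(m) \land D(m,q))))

\forall p\, \exists q\, \exists i\, \exists m\, \exists b\, (\neg D(p,p) \land (\neg D(i,i) \lor R(q) \lor \neg R(m) \lor \neg D(m,b)))

First replace A → B with ¬A ∨ B.
  \neg (\exists p\, D(p,p)) \land ((\exists q\, \exists i\, (\neg D(i,i) \lor R(q))) \lor \neg (\forall m\, \forall q\, (R(m) \land D(m,q))))
Move each ¬ inward, flipping quantifiers it crosses:
  (\forall p\, \neg D(p,p)) \land ((\exists q\, \exists i\, (\neg D(i,i) \lor R(q))) \lor (\exists m\, \exists q\, (\neg R(m) \lor \neg D(m,q))))
Give each quantifier a distinct variable: q↦b.
  (\forall p\, \neg D(p,p)) \land ((\exists q\, \exists i\, (\neg D(i,i) \lor R(q))) \lor (\exists m\, \exists b\, (\neg R(m) \lor \neg D(m,b))))
Extract every quantifier outward, since the variables are now distinct and don't occur free across branches:
  \forall p\, \exists q\, \exists i\, \exists m\, \exists b\, (\neg D(p,p) \land (\neg D(i,i) \lor R(q) \lor \neg R(m) \lor \neg D(m,b)))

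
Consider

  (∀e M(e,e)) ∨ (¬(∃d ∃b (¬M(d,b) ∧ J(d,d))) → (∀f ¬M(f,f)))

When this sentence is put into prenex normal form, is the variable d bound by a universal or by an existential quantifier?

Rewrite implications/biconditionals: A → B as ¬A ∨ B.
  (∀e M(e,e)) ∨ ¬¬(∃d ∃b (¬M(d,b) ∧ J(d,d))) ∨ (∀f ¬M(f,f))
Push ¬ through the quantifiers and connectives to reach negation normal form:
  (∀e M(e,e)) ∨ (∃d ∃b (¬M(d,b) ∧ J(d,d))) ∨ (∀f ¬M(f,f))
All bound variables are already distinct, so no renaming is needed.
Extract every quantifier outward, since the variables are now distinct and don't occur free across branches:
  ∀e ∃d ∃b ∀f (M(e,e) ∨ ¬M(d,b) ∧ J(d,d) ∨ ¬M(f,f))
The quantifier ∃d sits under an even number of negations (counting the antecedent side of each →), so it remains existential.

existential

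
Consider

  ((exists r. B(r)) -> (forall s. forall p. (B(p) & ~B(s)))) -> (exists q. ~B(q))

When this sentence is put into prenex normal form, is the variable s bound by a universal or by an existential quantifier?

existential

First replace A → B with ¬A ∨ B.
  ~(~(exists r. B(r)) | (forall s. forall p. (B(p) & ~B(s)))) | (exists q. ~B(q))
Drive negations inward (¬∀x A ≡ ∃x ¬A, ¬∃x A ≡ ∀x ¬A, De Morgan for ∧/∨):
  (exists r. B(r)) & (exists s. exists p. (~B(p) | B(s))) | (exists q. ~B(q))
All bound variables are already distinct, so no renaming is needed.
Pull the quantifiers to the front (each side's bound variable is not free in the other side):
  exists r. exists s. exists p. exists q. (B(r) & (~B(p) | B(s)) | ~B(q))
The quantifier forall s sits under an odd number of negations (counting the antecedent side of each →), so it flips to exists s.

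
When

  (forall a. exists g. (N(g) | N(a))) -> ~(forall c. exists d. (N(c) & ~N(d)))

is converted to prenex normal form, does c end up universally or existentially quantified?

Eliminate → and ↔ using ¬ and ∨.
  ~(forall a. exists g. (N(g) | N(a))) | ~(forall c. exists d. (N(c) & ~N(d)))
Drive negations inward (¬∀x A ≡ ∃x ¬A, ¬∃x A ≡ ∀x ¬A, De Morgan for ∧/∨):
  (exists a. forall g. (~N(g) & ~N(a))) | (exists c. forall d. (~N(c) | N(d)))
All bound variables are already distinct, so no renaming is needed.
Finally move all quantifiers to the prefix:
  exists a. forall g. exists c. forall d. (~N(g) & ~N(a) | ~N(c) | N(d))
The quantifier forall c sits under an odd number of negations (counting the antecedent side of each →), so it flips to exists c.

existential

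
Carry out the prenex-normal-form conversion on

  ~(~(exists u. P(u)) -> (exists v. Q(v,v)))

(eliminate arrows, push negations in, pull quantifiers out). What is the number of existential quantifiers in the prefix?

Eliminate → and ↔ using ¬ and ∨.
  ~(~~(exists u. P(u)) | (exists v. Q(v,v)))
Push ¬ through the quantifiers and connectives to reach negation normal form:
  (forall u. ~P(u)) & (forall v. ~Q(v,v))
All bound variables are already distinct, so no renaming is needed.
Pull the quantifiers to the front (each side's bound variable is not free in the other side):
  forall u. forall v. (~P(u) & ~Q(v,v))
The prefix is forall u forall v: 2 universal, 0 existential.

0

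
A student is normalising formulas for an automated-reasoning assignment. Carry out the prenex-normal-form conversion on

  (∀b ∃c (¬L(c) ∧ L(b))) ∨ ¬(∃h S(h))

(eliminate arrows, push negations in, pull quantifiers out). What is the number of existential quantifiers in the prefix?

1

Drive negations inward (¬∀x A ≡ ∃x ¬A, ¬∃x A ≡ ∀x ¬A, De Morgan for ∧/∨):
  (∀b ∃c (¬L(c) ∧ L(b))) ∨ (∀h ¬S(h))
All bound variables are already distinct, so no renaming is needed.
Finally move all quantifiers to the prefix:
  ∀b ∃c ∀h (¬L(c) ∧ L(b) ∨ ¬S(h))
The prefix is ∀b ∃c ∀h: 2 universal, 1 existential.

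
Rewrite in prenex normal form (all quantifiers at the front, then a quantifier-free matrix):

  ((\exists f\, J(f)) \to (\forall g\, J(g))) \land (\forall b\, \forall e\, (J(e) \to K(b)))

\forall f\, \forall g\, \forall b\, \forall e\, ((\neg J(f) \lor J(g)) \land (\neg J(e) \lor K(b)))

First replace A → B with ¬A ∨ B.
  (\neg (\exists f\, J(f)) \lor (\forall g\, J(g))) \land (\forall b\, \forall e\, (\neg J(e) \lor K(b)))
Move each ¬ inward, flipping quantifiers it crosses:
  ((\forall f\, \neg J(f)) \lor (\forall g\, J(g))) \land (\forall b\, \forall e\, (\neg J(e) \lor K(b)))
Finally move all quantifiers to the prefix:
  \forall f\, \forall g\, \forall b\, \forall e\, ((\neg J(f) \lor J(g)) \land (\neg J(e) \lor K(b)))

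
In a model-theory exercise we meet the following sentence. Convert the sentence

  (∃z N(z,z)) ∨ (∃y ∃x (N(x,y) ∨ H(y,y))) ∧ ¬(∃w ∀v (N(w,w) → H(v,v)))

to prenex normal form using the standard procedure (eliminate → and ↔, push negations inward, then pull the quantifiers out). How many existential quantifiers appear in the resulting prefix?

4

Eliminate → and ↔ using ¬ and ∨.
  (∃z N(z,z)) ∨ (∃y ∃x (N(x,y) ∨ H(y,y))) ∧ ¬(∃w ∀v (¬N(w,w) ∨ H(v,v)))
Move each ¬ inward, flipping quantifiers it crosses:
  (∃z N(z,z)) ∨ (∃y ∃x (N(x,y) ∨ H(y,y))) ∧ (∀w ∃v (N(w,w) ∧ ¬H(v,v)))
All bound variables are already distinct, so no renaming is needed.
Extract every quantifier outward, since the variables are now distinct and don't occur free across branches:
  ∃z ∃y ∃x ∀w ∃v (N(z,z) ∨ (N(x,y) ∨ H(y,y)) ∧ N(w,w) ∧ ¬H(v,v))
The prefix is ∃z ∃y ∃x ∀w ∃v: 1 universal, 4 existential.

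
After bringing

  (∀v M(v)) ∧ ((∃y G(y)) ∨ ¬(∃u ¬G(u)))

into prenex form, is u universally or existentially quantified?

universal

Push ¬ through the quantifiers and connectives to reach negation normal form:
  (∀v M(v)) ∧ ((∃y G(y)) ∨ (∀u G(u)))
Finally move all quantifiers to the prefix:
  ∀v ∃y ∀u (M(v) ∧ (G(y) ∨ G(u)))
The quantifier ∃u sits under an odd number of negations, so it flips to ∀u.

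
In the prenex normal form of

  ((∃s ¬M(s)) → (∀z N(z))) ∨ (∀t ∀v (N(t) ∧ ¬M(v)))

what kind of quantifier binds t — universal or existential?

First replace A → B with ¬A ∨ B.
  ¬(∃s ¬M(s)) ∨ (∀z N(z)) ∨ (∀t ∀v (N(t) ∧ ¬M(v)))
Push ¬ through the quantifiers and connectives to reach negation normal form:
  (∀s M(s)) ∨ (∀z N(z)) ∨ (∀t ∀v (N(t) ∧ ¬M(v)))
All bound variables are already distinct, so no renaming is needed.
Pull the quantifiers to the front (each side's bound variable is not free in the other side):
  ∀s ∀z ∀t ∀v (M(s) ∨ N(z) ∨ N(t) ∧ ¬M(v))
The quantifier ∀t sits under an even number of negations (counting the antecedent side of each →), so it remains universal.

universal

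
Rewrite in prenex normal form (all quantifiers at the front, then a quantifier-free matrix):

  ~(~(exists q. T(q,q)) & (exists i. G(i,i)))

exists q. forall i. (T(q,q) | ~G(i,i))

Push ¬ through the quantifiers and connectives to reach negation normal form:
  (exists q. T(q,q)) | (forall i. ~G(i,i))
All bound variables are already distinct, so no renaming is needed.
Extract every quantifier outward, since the variables are now distinct and don't occur free across branches:
  exists q. forall i. (T(q,q) | ~G(i,i))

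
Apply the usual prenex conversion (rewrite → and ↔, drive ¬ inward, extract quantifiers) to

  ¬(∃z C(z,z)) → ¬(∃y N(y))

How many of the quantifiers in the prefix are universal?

Eliminate → and ↔ using ¬ and ∨.
  ¬¬(∃z C(z,z)) ∨ ¬(∃y N(y))
Drive negations inward (¬∀x A ≡ ∃x ¬A, ¬∃x A ≡ ∀x ¬A, De Morgan for ∧/∨):
  (∃z C(z,z)) ∨ (∀y ¬N(y))
Finally move all quantifiers to the prefix:
  ∃z ∀y (C(z,z) ∨ ¬N(y))
The prefix is ∃z ∀y: 1 universal, 1 existential.

1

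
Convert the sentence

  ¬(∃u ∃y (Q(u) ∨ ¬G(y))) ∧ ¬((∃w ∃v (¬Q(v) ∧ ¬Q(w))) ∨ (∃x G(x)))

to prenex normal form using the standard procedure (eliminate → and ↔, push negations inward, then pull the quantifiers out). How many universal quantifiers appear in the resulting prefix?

5

Drive negations inward (¬∀x A ≡ ∃x ¬A, ¬∃x A ≡ ∀x ¬A, De Morgan for ∧/∨):
  (∀u ∀y (¬Q(u) ∧ G(y))) ∧ (∀w ∀v (Q(v) ∨ Q(w))) ∧ (∀x ¬G(x))
Extract every quantifier outward, since the variables are now distinct and don't occur free across branches:
  ∀u ∀y ∀w ∀v ∀x (¬Q(u) ∧ G(y) ∧ (Q(v) ∨ Q(w)) ∧ ¬G(x))
The prefix is ∀u ∀y ∀w ∀v ∀x: 5 universal, 0 existential.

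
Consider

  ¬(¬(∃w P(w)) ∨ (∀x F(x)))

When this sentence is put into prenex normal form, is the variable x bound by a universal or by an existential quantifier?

existential

Drive negations inward (¬∀x A ≡ ∃x ¬A, ¬∃x A ≡ ∀x ¬A, De Morgan for ∧/∨):
  (∃w P(w)) ∧ (∃x ¬F(x))
All bound variables are already distinct, so no renaming is needed.
Pull the quantifiers to the front (each side's bound variable is not free in the other side):
  ∃w ∃x (P(w) ∧ ¬F(x))
The quantifier ∀x sits under an odd number of negations, so it flips to ∃x.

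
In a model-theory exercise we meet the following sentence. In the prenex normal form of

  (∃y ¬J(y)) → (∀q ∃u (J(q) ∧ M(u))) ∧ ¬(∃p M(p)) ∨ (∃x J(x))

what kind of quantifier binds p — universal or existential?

Rewrite implications/biconditionals: A → B as ¬A ∨ B.
  ¬(∃y ¬J(y)) ∨ (∀q ∃u (J(q) ∧ M(u))) ∧ ¬(∃p M(p)) ∨ (∃x J(x))
Move each ¬ inward, flipping quantifiers it crosses:
  (∀y J(y)) ∨ (∀q ∃u (J(q) ∧ M(u))) ∧ (∀p ¬M(p)) ∨ (∃x J(x))
All bound variables are already distinct, so no renaming is needed.
Extract every quantifier outward, since the variables are now distinct and don't occur free across branches:
  ∀y ∀q ∃u ∀p ∃x (J(y) ∨ J(q) ∧ M(u) ∧ ¬M(p) ∨ J(x))
The quantifier ∃p sits under an odd number of negations (counting the antecedent side of each →), so it flips to ∀p.

universal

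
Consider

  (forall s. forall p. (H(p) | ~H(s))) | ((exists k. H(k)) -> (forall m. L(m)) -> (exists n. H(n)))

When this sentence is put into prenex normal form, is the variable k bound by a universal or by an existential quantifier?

First replace A → B with ¬A ∨ B.
  (forall s. forall p. (H(p) | ~H(s))) | ~(exists k. H(k)) | ~(forall m. L(m)) | (exists n. H(n))
Drive negations inward (¬∀x A ≡ ∃x ¬A, ¬∃x A ≡ ∀x ¬A, De Morgan for ∧/∨):
  (forall s. forall p. (H(p) | ~H(s))) | (forall k. ~H(k)) | (exists m. ~L(m)) | (exists n. H(n))
Extract every quantifier outward, since the variables are now distinct and don't occur free across branches:
  forall s. forall p. forall k. exists m. exists n. (H(p) | ~H(s) | ~H(k) | ~L(m) | H(n))
The quantifier exists k sits under an odd number of negations (counting the antecedent side of each →), so it flips to forall k.

universal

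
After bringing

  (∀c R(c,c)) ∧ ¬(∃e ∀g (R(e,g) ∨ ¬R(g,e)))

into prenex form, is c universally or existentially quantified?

universal

Move each ¬ inward, flipping quantifiers it crosses:
  (∀c R(c,c)) ∧ (∀e ∃g (¬R(e,g) ∧ R(g,e)))
All bound variables are already distinct, so no renaming is needed.
Finally move all quantifiers to the prefix:
  ∀c ∀e ∃g (R(c,c) ∧ ¬R(e,g) ∧ R(g,e))
The quantifier ∀c sits under an even number of negations, so it remains universal.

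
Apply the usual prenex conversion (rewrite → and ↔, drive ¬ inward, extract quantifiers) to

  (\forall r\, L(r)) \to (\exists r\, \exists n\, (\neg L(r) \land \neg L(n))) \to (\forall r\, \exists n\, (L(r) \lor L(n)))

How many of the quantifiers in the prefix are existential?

2

First replace A → B with ¬A ∨ B.
  \neg (\forall r\, L(r)) \lor \neg (\exists r\, \exists n\, (\neg L(r) \land \neg L(n))) \lor (\forall r\, \exists n\, (L(r) \lor L(n)))
Move each ¬ inward, flipping quantifiers it crosses:
  (\exists r\, \neg L(r)) \lor (\forall r\, \forall n\, (L(r) \lor L(n))) \lor (\forall r\, \exists n\, (L(r) \lor L(n)))
Rename bound variables to avoid capture: r↦w, r↦q, n↦x1.
  (\exists r\, \neg L(r)) \lor (\forall w\, \forall n\, (L(w) \lor L(n))) \lor (\forall q\, \exists x1\, (L(q) \lor L(x1)))
Finally move all quantifiers to the prefix:
  \exists r\, \forall w\, \forall n\, \forall q\, \exists x1\, (\neg L(r) \lor L(w) \lor L(n) \lor L(q) \lor L(x1))
The prefix is \exists r \forall w \forall n \forall q \exists x1: 3 universal, 2 existential.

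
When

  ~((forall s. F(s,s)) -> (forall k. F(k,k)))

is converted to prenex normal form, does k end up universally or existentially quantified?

existential

Rewrite implications/biconditionals: A → B as ¬A ∨ B.
  ~(~(forall s. F(s,s)) | (forall k. F(k,k)))
Drive negations inward (¬∀x A ≡ ∃x ¬A, ¬∃x A ≡ ∀x ¬A, De Morgan for ∧/∨):
  (forall s. F(s,s)) & (exists k. ~F(k,k))
All bound variables are already distinct, so no renaming is needed.
Finally move all quantifiers to the prefix:
  forall s. exists k. (F(s,s) & ~F(k,k))
The quantifier forall k sits under an odd number of negations (counting the antecedent side of each →), so it flips to exists k.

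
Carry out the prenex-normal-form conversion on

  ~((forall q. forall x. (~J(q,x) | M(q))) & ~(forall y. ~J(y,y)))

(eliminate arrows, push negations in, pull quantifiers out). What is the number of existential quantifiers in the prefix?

Drive negations inward (¬∀x A ≡ ∃x ¬A, ¬∃x A ≡ ∀x ¬A, De Morgan for ∧/∨):
  (exists q. exists x. (J(q,x) & ~M(q))) | (forall y. ~J(y,y))
All bound variables are already distinct, so no renaming is needed.
Finally move all quantifiers to the prefix:
  exists q. exists x. forall y. (J(q,x) & ~M(q) | ~J(y,y))
The prefix is exists q exists x forall y: 1 universal, 2 existential.

2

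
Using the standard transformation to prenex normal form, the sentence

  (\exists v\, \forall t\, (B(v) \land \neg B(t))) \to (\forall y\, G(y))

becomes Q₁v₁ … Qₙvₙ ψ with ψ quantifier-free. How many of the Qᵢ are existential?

First replace A → B with ¬A ∨ B.
  \neg (\exists v\, \forall t\, (B(v) \land \neg B(t))) \lor (\forall y\, G(y))
Drive negations inward (¬∀x A ≡ ∃x ¬A, ¬∃x A ≡ ∀x ¬A, De Morgan for ∧/∨):
  (\forall v\, \exists t\, (\neg B(v) \lor B(t))) \lor (\forall y\, G(y))
Finally move all quantifiers to the prefix:
  \forall v\, \exists t\, \forall y\, (\neg B(v) \lor B(t) \lor G(y))
The prefix is \forall v \exists t \forall y: 2 universal, 1 existential.

1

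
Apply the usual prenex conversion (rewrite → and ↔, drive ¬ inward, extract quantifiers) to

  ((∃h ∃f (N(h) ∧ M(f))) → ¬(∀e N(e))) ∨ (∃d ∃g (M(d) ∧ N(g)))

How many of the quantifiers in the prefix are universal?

Rewrite implications/biconditionals: A → B as ¬A ∨ B.
  ¬(∃h ∃f (N(h) ∧ M(f))) ∨ ¬(∀e N(e)) ∨ (∃d ∃g (M(d) ∧ N(g)))
Drive negations inward (¬∀x A ≡ ∃x ¬A, ¬∃x A ≡ ∀x ¬A, De Morgan for ∧/∨):
  (∀h ∀f (¬N(h) ∨ ¬M(f))) ∨ (∃e ¬N(e)) ∨ (∃d ∃g (M(d) ∧ N(g)))
All bound variables are already distinct, so no renaming is needed.
Pull the quantifiers to the front (each side's bound variable is not free in the other side):
  ∀h ∀f ∃e ∃d ∃g (¬N(h) ∨ ¬M(f) ∨ ¬N(e) ∨ M(d) ∧ N(g))
The prefix is ∀h ∀f ∃e ∃d ∃g: 2 universal, 3 existential.

2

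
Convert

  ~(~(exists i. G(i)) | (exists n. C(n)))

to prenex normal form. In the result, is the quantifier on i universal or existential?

Push ¬ through the quantifiers and connectives to reach negation normal form:
  (exists i. G(i)) & (forall n. ~C(n))
All bound variables are already distinct, so no renaming is needed.
Pull the quantifiers to the front (each side's bound variable is not free in the other side):
  exists i. forall n. (G(i) & ~C(n))
The quantifier exists i sits under an even number of negations, so it remains existential.

existential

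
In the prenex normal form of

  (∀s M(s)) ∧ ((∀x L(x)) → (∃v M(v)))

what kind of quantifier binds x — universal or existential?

Eliminate → and ↔ using ¬ and ∨.
  (∀s M(s)) ∧ (¬(∀x L(x)) ∨ (∃v M(v)))
Move each ¬ inward, flipping quantifiers it crosses:
  (∀s M(s)) ∧ ((∃x ¬L(x)) ∨ (∃v M(v)))
All bound variables are already distinct, so no renaming is needed.
Extract every quantifier outward, since the variables are now distinct and don't occur free across branches:
  ∀s ∃x ∃v (M(s) ∧ (¬L(x) ∨ M(v)))
The quantifier ∀x sits under an odd number of negations (counting the antecedent side of each →), so it flips to ∃x.

existential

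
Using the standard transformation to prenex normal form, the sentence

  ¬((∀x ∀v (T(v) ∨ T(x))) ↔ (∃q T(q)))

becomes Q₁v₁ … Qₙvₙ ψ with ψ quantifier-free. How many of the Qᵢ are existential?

3

Rewrite implications/biconditionals: A → B as ¬A ∨ B; A ↔ B as (¬A ∨ B) ∧ (¬B ∨ A).
  ¬((¬(∀x ∀v (T(v) ∨ T(x))) ∨ (∃q T(q))) ∧ (¬(∃q T(q)) ∨ (∀x ∀v (T(v) ∨ T(x)))))
Move each ¬ inward, flipping quantifiers it crosses:
  (∀x ∀v (T(v) ∨ T(x))) ∧ (∀q ¬T(q)) ∨ (∃q T(q)) ∧ (∃x ∃v (¬T(v) ∧ ¬T(x)))
Standardize variables apart so no two quantifiers bind the same name: q↦p, x↦b, v↦u.
  (∀x ∀v (T(v) ∨ T(x))) ∧ (∀q ¬T(q)) ∨ (∃p T(p)) ∧ (∃b ∃u (¬T(u) ∧ ¬T(b)))
Extract every quantifier outward, since the variables are now distinct and don't occur free across branches:
  ∀x ∀v ∀q ∃p ∃b ∃u ((T(v) ∨ T(x)) ∧ ¬T(q) ∨ T(p) ∧ ¬T(u) ∧ ¬T(b))
The prefix is ∀x ∀v ∀q ∃p ∃b ∃u: 3 universal, 3 existential.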